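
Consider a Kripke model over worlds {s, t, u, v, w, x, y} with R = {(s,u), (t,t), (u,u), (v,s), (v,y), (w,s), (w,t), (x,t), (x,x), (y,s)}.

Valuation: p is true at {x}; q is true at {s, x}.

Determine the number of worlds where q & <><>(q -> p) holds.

s: q is T, <><>(q -> p) is T. ✓
t: q is F, <><>(q -> p) is T. ✗
u: q is F, <><>(q -> p) is T. ✗
v: q is F, <><>(q -> p) is T. ✗
w: q is F, <><>(q -> p) is T. ✗
x: q is T, <><>(q -> p) is T. ✓
y: q is F, <><>(q -> p) is T. ✗
Satisfying worlds: {s, x}.

2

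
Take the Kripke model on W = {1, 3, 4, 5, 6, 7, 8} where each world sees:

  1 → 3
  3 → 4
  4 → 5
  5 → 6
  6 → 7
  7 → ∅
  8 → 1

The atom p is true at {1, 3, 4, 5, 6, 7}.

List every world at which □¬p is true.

{7}

1: successors {3}; ¬p there: 3:F. ✗
3: successors {4}; ¬p there: 4:F. ✗
4: successors {5}; ¬p there: 5:F. ✗
5: successors {6}; ¬p there: 6:F. ✗
6: successors {7}; ¬p there: 7:F. ✗
7: no successors, so □¬p holds vacuously. ✓
8: successors {1}; ¬p there: 1:F. ✗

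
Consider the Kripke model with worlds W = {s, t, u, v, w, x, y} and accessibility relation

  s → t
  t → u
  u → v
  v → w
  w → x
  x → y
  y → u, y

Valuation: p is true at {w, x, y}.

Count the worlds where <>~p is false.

3

s: successors {t}; ~p there: t:T. ✓
t: successors {u}; ~p there: u:T. ✓
u: successors {v}; ~p there: v:T. ✓
v: successors {w}; ~p there: w:F. ✗
w: successors {x}; ~p there: x:F. ✗
x: successors {y}; ~p there: y:F. ✗
y: successors {u, y}; ~p there: u:T, y:F. ✓
Satisfying worlds: {s, t, u, y}.
So <>~p fails at the other 3 worlds.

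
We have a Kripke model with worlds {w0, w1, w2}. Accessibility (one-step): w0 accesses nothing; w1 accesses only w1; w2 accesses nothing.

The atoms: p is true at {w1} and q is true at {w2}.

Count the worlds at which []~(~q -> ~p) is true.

3

w0: no successors, so []~(~q -> ~p) holds vacuously. ✓
w1: successors {w1}; ~(~q -> ~p) there: w1:T. ✓
w2: no successors, so []~(~q -> ~p) holds vacuously. ✓
Satisfying worlds: {w0, w1, w2}.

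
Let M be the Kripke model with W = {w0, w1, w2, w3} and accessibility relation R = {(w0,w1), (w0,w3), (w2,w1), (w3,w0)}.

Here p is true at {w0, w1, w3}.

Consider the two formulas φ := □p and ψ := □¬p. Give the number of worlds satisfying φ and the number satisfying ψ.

4 and 1

For □p:
w0: successors {w1, w3}; p there: w1:T, w3:T. ✓
w1: no successors, so □p holds vacuously. ✓
w2: successors {w1}; p there: w1:T. ✓
w3: successors {w0}; p there: w0:T. ✓
— 4 worlds.
For □¬p:
w0: successors {w1, w3}; ¬p there: w1:F, w3:F. ✗
w1: no successors, so □¬p holds vacuously. ✓
w2: successors {w1}; ¬p there: w1:F. ✗
w3: successors {w0}; ¬p there: w0:F. ✗
— 1 world.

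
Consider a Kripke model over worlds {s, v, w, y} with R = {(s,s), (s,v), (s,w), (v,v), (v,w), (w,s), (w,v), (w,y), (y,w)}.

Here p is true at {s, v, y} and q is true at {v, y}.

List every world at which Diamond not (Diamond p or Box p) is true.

{w}

s: successors {s, v, w}; not (Diamond p or Box p) there: s:F, v:F, w:F. ✗
v: successors {v, w}; not (Diamond p or Box p) there: v:F, w:F. ✗
w: successors {s, v, y}; not (Diamond p or Box p) there: s:F, v:F, y:T. ✓
y: successors {w}; not (Diamond p or Box p) there: w:F. ✗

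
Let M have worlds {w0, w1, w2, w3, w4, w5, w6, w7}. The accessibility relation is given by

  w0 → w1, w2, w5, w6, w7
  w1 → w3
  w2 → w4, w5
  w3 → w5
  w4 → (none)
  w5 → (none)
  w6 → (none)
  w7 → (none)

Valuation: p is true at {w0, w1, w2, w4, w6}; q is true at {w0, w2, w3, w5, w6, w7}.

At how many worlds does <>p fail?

w0: successors {w1, w2, w5, w6, w7}; p there: w1:T, w2:T, w5:F, w6:T, w7:F. ✓
w1: successors {w3}; p there: w3:F. ✗
w2: successors {w4, w5}; p there: w4:T, w5:F. ✓
w3: successors {w5}; p there: w5:F. ✗
w4: no successors, so <>p fails. ✗
w5: no successors, so <>p fails. ✗
w6: no successors, so <>p fails. ✗
w7: no successors, so <>p fails. ✗
Satisfying worlds: {w0, w2}.
So <>p fails at the other 6 worlds.

6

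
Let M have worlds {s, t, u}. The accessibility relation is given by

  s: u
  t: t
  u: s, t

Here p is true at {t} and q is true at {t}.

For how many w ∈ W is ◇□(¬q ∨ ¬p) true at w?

s: successors {u}; □(¬q ∨ ¬p) there: u:F. ✗
t: successors {t}; □(¬q ∨ ¬p) there: t:F. ✗
u: successors {s, t}; □(¬q ∨ ¬p) there: s:T, t:F. ✓
Satisfying worlds: {u}.

1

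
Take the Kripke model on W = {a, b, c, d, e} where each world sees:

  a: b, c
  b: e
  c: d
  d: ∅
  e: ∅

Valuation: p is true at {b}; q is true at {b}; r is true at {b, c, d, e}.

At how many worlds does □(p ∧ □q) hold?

a: successors {b, c}; p ∧ □q there: b:F, c:F. ✗
b: successors {e}; p ∧ □q there: e:F. ✗
c: successors {d}; p ∧ □q there: d:F. ✗
d: no successors, so □(p ∧ □q) holds vacuously. ✓
e: no successors, so □(p ∧ □q) holds vacuously. ✓
Satisfying worlds: {d, e}.

2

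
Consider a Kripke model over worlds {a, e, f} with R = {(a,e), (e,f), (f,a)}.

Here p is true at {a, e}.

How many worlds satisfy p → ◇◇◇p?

a: p is T, ◇◇◇p is T. ✓
e: p is T, ◇◇◇p is T. ✓
f: p is F, ◇◇◇p is F. ✓
Satisfying worlds: {a, e, f}.

3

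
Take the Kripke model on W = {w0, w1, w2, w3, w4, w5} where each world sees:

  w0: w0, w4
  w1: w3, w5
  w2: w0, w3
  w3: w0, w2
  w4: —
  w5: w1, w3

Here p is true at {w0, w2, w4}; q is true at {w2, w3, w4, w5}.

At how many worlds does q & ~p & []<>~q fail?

w0: q & ~p is F, []<>~q is F. ✗
w1: q & ~p is F, []<>~q is T. ✗
w2: q & ~p is F, []<>~q is T. ✗
w3: q & ~p is T, []<>~q is T. ✓
w4: q & ~p is F, []<>~q is T. ✗
w5: q & ~p is T, []<>~q is F. ✗
Satisfying worlds: {w3}.
So q & ~p & []<>~q fails at the other 5 worlds.

5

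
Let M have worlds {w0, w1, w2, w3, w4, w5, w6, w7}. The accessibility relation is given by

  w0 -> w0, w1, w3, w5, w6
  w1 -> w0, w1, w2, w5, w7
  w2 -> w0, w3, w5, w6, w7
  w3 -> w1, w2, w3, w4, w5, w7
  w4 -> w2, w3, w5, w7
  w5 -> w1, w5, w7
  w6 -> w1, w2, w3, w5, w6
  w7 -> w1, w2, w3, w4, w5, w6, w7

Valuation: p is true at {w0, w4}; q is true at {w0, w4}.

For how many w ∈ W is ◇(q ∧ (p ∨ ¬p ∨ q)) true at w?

5

w0: successors {w0, w1, w3, w5, w6}; q ∧ (p ∨ ¬p ∨ q) there: w0:T, w1:F, w3:F, w5:F, w6:F. ✓
w1: successors {w0, w1, w2, w5, w7}; q ∧ (p ∨ ¬p ∨ q) there: w0:T, w1:F, w2:F, w5:F, w7:F. ✓
w2: successors {w0, w3, w5, w6, w7}; q ∧ (p ∨ ¬p ∨ q) there: w0:T, w3:F, w5:F, w6:F, w7:F. ✓
w3: successors {w1, w2, w3, w4, w5, w7}; q ∧ (p ∨ ¬p ∨ q) there: w1:F, w2:F, w3:F, w4:T, w5:F, w7:F. ✓
w4: successors {w2, w3, w5, w7}; q ∧ (p ∨ ¬p ∨ q) there: w2:F, w3:F, w5:F, w7:F. ✗
w5: successors {w1, w5, w7}; q ∧ (p ∨ ¬p ∨ q) there: w1:F, w5:F, w7:F. ✗
w6: successors {w1, w2, w3, w5, w6}; q ∧ (p ∨ ¬p ∨ q) there: w1:F, w2:F, w3:F, w5:F, w6:F. ✗
w7: successors {w1, w2, w3, w4, w5, w6, w7}; q ∧ (p ∨ ¬p ∨ q) there: w1:F, w2:F, w3:F, w4:T, w5:F, w6:F, w7:F. ✓
Satisfying worlds: {w0, w1, w2, w3, w7}.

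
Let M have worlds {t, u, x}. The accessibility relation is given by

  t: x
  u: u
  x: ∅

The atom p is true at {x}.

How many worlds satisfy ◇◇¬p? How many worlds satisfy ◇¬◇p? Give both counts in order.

1 and 2

For ◇◇¬p:
t: successors {x}; ◇¬p there: x:F. ✗
u: successors {u}; ◇¬p there: u:T. ✓
x: no successors, so ◇◇¬p fails. ✗
— 1 world.
For ◇¬◇p:
t: successors {x}; ¬◇p there: x:T. ✓
u: successors {u}; ¬◇p there: u:T. ✓
x: no successors, so ◇¬◇p fails. ✗
— 2 worlds.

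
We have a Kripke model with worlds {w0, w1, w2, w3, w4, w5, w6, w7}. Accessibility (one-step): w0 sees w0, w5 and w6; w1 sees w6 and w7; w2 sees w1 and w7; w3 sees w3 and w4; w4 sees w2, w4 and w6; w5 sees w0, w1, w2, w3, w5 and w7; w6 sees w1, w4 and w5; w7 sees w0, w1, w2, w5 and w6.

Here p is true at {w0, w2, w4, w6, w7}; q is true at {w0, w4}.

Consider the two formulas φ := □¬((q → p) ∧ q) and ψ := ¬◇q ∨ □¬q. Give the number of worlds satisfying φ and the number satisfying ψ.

For □¬((q → p) ∧ q):
w0: successors {w0, w5, w6}; ¬((q → p) ∧ q) there: w0:F, w5:T, w6:T. ✗
w1: successors {w6, w7}; ¬((q → p) ∧ q) there: w6:T, w7:T. ✓
w2: successors {w1, w7}; ¬((q → p) ∧ q) there: w1:T, w7:T. ✓
w3: successors {w3, w4}; ¬((q → p) ∧ q) there: w3:T, w4:F. ✗
w4: successors {w2, w4, w6}; ¬((q → p) ∧ q) there: w2:T, w4:F, w6:T. ✗
w5: successors {w0, w1, w2, w3, w5, w7}; ¬((q → p) ∧ q) there: w0:F, w1:T, w2:T, w3:T, w5:T, w7:T. ✗
w6: successors {w1, w4, w5}; ¬((q → p) ∧ q) there: w1:T, w4:F, w5:T. ✗
w7: successors {w0, w1, w2, w5, w6}; ¬((q → p) ∧ q) there: w0:F, w1:T, w2:T, w5:T, w6:T. ✗
— 2 worlds.
For ¬◇q ∨ □¬q:
w0: ¬◇q is F, □¬q is F. ✗
w1: ¬◇q is T, □¬q is T. ✓
w2: ¬◇q is T, □¬q is T. ✓
w3: ¬◇q is F, □¬q is F. ✗
w4: ¬◇q is F, □¬q is F. ✗
w5: ¬◇q is F, □¬q is F. ✗
w6: ¬◇q is F, □¬q is F. ✗
w7: ¬◇q is F, □¬q is F. ✗
— 2 worlds.

2 and 2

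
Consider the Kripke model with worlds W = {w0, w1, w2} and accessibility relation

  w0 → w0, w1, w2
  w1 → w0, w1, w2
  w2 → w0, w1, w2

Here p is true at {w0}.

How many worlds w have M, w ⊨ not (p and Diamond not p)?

w0: p and Diamond not p is T. ✗
w1: p and Diamond not p is F. ✓
w2: p and Diamond not p is F. ✓
Satisfying worlds: {w1, w2}.

2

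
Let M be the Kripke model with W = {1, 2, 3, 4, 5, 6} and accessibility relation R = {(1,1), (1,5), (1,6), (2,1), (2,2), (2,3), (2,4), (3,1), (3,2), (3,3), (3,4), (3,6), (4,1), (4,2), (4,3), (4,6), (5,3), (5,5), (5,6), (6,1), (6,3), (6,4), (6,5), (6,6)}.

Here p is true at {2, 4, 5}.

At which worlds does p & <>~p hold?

{2, 4, 5}

1: p is F, <>~p is T. ✗
2: p is T, <>~p is T. ✓
3: p is F, <>~p is T. ✗
4: p is T, <>~p is T. ✓
5: p is T, <>~p is T. ✓
6: p is F, <>~p is T. ✗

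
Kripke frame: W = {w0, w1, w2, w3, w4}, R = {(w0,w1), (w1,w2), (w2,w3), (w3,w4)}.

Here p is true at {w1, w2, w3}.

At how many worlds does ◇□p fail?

2

w0: successors {w1}; □p there: w1:T. ✓
w1: successors {w2}; □p there: w2:T. ✓
w2: successors {w3}; □p there: w3:F. ✗
w3: successors {w4}; □p there: w4:T. ✓
w4: no successors, so ◇□p fails. ✗
Satisfying worlds: {w0, w1, w3}.
So ◇□p fails at the other 2 worlds.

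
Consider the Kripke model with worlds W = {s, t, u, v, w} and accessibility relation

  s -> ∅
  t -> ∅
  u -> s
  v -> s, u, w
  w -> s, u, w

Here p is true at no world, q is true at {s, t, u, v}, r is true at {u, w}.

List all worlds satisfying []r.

s: no successors, so []r holds vacuously. ✓
t: no successors, so []r holds vacuously. ✓
u: successors {s}; r there: s:F. ✗
v: successors {s, u, w}; r there: s:F, u:T, w:T. ✗
w: successors {s, u, w}; r there: s:F, u:T, w:T. ✗

{s, t}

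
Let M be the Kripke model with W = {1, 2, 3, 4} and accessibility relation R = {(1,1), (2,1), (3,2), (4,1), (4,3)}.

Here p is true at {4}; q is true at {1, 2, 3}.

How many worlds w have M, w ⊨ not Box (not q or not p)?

1: Box (not q or not p) is T. ✗
2: Box (not q or not p) is T. ✗
3: Box (not q or not p) is T. ✗
4: Box (not q or not p) is T. ✗
Satisfying worlds: ∅.

0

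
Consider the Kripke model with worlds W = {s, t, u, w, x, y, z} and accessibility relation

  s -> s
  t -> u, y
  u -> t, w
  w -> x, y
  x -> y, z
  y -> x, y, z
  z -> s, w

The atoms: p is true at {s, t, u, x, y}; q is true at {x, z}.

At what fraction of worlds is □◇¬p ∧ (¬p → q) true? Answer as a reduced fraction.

s: □◇¬p is F, ¬p → q is T. ✗
t: □◇¬p is T, ¬p → q is T. ✓
u: □◇¬p is F, ¬p → q is T. ✗
w: □◇¬p is T, ¬p → q is F. ✗
x: □◇¬p is T, ¬p → q is T. ✓
y: □◇¬p is T, ¬p → q is T. ✓
z: □◇¬p is F, ¬p → q is T. ✗
That's 3 of 7 worlds, so 3/7.

3/7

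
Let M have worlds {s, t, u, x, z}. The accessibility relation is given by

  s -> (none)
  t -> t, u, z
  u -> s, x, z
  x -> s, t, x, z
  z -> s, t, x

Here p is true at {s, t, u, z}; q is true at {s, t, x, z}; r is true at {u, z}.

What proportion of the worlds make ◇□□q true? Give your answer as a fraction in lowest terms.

s: no successors, so ◇□□q fails. ✗
t: successors {t, u, z}; □□q there: t:F, u:T, z:F. ✓
u: successors {s, x, z}; □□q there: s:T, x:F, z:F. ✓
x: successors {s, t, x, z}; □□q there: s:T, t:F, x:F, z:F. ✓
z: successors {s, t, x}; □□q there: s:T, t:F, x:F. ✓
That's 4 of 5 worlds, so 4/5.

4/5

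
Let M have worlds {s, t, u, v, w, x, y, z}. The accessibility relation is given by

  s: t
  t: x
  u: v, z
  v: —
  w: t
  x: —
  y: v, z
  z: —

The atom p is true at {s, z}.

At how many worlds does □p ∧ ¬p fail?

s: □p is F, ¬p is F. ✗
t: □p is F, ¬p is T. ✗
u: □p is F, ¬p is T. ✗
v: □p is T, ¬p is T. ✓
w: □p is F, ¬p is T. ✗
x: □p is T, ¬p is T. ✓
y: □p is F, ¬p is T. ✗
z: □p is T, ¬p is F. ✗
Satisfying worlds: {v, x}.
So □p ∧ ¬p fails at the other 6 worlds.

6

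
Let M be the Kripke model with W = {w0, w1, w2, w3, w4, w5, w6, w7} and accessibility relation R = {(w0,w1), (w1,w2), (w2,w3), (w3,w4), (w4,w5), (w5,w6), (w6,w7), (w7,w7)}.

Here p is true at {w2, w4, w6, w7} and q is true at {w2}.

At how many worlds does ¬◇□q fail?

w0: ◇□q is T. ✗
w1: ◇□q is F. ✓
w2: ◇□q is F. ✓
w3: ◇□q is F. ✓
w4: ◇□q is F. ✓
w5: ◇□q is F. ✓
w6: ◇□q is F. ✓
w7: ◇□q is F. ✓
Satisfying worlds: {w1, w2, w3, w4, w5, w6, w7}.
So ¬◇□q fails at the other 1 world.

1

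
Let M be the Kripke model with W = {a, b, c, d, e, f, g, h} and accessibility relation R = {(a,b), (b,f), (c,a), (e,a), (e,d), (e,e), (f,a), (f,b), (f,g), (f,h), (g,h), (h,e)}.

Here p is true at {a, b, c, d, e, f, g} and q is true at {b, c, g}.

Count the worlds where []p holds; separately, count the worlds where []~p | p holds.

6 and 7

For []p:
a: successors {b}; p there: b:T. ✓
b: successors {f}; p there: f:T. ✓
c: successors {a}; p there: a:T. ✓
d: no successors, so []p holds vacuously. ✓
e: successors {a, d, e}; p there: a:T, d:T, e:T. ✓
f: successors {a, b, g, h}; p there: a:T, b:T, g:T, h:F. ✗
g: successors {h}; p there: h:F. ✗
h: successors {e}; p there: e:T. ✓
— 6 worlds.
For []~p | p:
a: []~p is F, p is T. ✓
b: []~p is F, p is T. ✓
c: []~p is F, p is T. ✓
d: []~p is T, p is T. ✓
e: []~p is F, p is T. ✓
f: []~p is F, p is T. ✓
g: []~p is T, p is T. ✓
h: []~p is F, p is F. ✗
— 7 worlds.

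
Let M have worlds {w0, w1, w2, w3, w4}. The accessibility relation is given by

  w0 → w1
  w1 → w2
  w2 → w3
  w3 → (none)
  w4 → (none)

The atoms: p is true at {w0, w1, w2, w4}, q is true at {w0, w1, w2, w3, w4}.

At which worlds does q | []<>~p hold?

w0: q is T, []<>~p is F. ✓
w1: q is T, []<>~p is T. ✓
w2: q is T, []<>~p is F. ✓
w3: q is T, []<>~p is T. ✓
w4: q is T, []<>~p is T. ✓

{w0, w1, w2, w3, w4}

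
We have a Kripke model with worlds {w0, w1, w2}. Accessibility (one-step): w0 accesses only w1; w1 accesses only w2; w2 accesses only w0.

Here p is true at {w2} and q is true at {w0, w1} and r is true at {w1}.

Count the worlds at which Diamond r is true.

w0: successors {w1}; r there: w1:T. ✓
w1: successors {w2}; r there: w2:F. ✗
w2: successors {w0}; r there: w0:F. ✗
Satisfying worlds: {w0}.

1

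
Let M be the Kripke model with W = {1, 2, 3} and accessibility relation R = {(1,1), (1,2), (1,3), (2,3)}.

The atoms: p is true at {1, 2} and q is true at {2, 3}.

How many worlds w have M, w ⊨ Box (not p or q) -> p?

2

1: Box (not p or q) is F, p is T. ✓
2: Box (not p or q) is T, p is T. ✓
3: Box (not p or q) is T, p is F. ✗
Satisfying worlds: {1, 2}.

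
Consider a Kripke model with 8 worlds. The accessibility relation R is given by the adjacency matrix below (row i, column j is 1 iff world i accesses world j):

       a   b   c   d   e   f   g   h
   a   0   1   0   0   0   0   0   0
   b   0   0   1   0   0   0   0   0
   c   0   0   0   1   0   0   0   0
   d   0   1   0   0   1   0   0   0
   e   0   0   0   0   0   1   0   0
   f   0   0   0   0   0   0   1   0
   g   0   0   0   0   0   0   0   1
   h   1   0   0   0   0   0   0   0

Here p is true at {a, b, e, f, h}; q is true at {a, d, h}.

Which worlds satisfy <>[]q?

a: successors {b}; []q there: b:F. ✗
b: successors {c}; []q there: c:T. ✓
c: successors {d}; []q there: d:F. ✗
d: successors {b, e}; []q there: b:F, e:F. ✗
e: successors {f}; []q there: f:F. ✗
f: successors {g}; []q there: g:T. ✓
g: successors {h}; []q there: h:T. ✓
h: successors {a}; []q there: a:F. ✗

{b, f, g}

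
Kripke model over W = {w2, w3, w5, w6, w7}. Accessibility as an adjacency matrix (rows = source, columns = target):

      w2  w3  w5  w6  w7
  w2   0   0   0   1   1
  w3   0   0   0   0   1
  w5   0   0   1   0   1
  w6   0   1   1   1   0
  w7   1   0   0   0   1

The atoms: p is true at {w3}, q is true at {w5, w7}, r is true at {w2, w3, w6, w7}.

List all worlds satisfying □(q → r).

w2: successors {w6, w7}; q → r there: w6:T, w7:T. ✓
w3: successors {w7}; q → r there: w7:T. ✓
w5: successors {w5, w7}; q → r there: w5:F, w7:T. ✗
w6: successors {w3, w5, w6}; q → r there: w3:T, w5:F, w6:T. ✗
w7: successors {w2, w7}; q → r there: w2:T, w7:T. ✓

{w2, w3, w7}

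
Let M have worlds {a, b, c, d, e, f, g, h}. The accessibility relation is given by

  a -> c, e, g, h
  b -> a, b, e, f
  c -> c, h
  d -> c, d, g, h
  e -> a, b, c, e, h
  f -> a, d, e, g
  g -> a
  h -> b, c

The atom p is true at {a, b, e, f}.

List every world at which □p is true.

a: successors {c, e, g, h}; p there: c:F, e:T, g:F, h:F. ✗
b: successors {a, b, e, f}; p there: a:T, b:T, e:T, f:T. ✓
c: successors {c, h}; p there: c:F, h:F. ✗
d: successors {c, d, g, h}; p there: c:F, d:F, g:F, h:F. ✗
e: successors {a, b, c, e, h}; p there: a:T, b:T, c:F, e:T, h:F. ✗
f: successors {a, d, e, g}; p there: a:T, d:F, e:T, g:F. ✗
g: successors {a}; p there: a:T. ✓
h: successors {b, c}; p there: b:T, c:F. ✗

{b, g}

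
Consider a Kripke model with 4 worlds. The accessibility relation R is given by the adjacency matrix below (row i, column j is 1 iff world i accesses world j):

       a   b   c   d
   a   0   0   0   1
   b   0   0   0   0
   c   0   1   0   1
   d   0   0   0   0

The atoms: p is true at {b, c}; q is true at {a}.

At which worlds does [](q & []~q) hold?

a: successors {d}; q & []~q there: d:F. ✗
b: no successors, so [](q & []~q) holds vacuously. ✓
c: successors {b, d}; q & []~q there: b:F, d:F. ✗
d: no successors, so [](q & []~q) holds vacuously. ✓

{b, d}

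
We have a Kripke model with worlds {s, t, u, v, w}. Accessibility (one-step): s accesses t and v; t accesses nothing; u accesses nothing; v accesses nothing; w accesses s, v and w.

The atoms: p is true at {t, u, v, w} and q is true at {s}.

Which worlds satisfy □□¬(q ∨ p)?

s: successors {t, v}; □¬(q ∨ p) there: t:T, v:T. ✓
t: no successors, so □□¬(q ∨ p) holds vacuously. ✓
u: no successors, so □□¬(q ∨ p) holds vacuously. ✓
v: no successors, so □□¬(q ∨ p) holds vacuously. ✓
w: successors {s, v, w}; □¬(q ∨ p) there: s:F, v:T, w:F. ✗

{s, t, u, v}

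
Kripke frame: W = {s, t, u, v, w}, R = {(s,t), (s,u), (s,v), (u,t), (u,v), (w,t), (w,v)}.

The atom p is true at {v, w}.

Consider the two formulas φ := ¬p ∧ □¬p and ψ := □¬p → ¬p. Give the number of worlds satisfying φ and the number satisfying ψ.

For ¬p ∧ □¬p:
s: ¬p is T, □¬p is F. ✗
t: ¬p is T, □¬p is T. ✓
u: ¬p is T, □¬p is F. ✗
v: ¬p is F, □¬p is T. ✗
w: ¬p is F, □¬p is F. ✗
— 1 world.
For □¬p → ¬p:
s: □¬p is F, ¬p is T. ✓
t: □¬p is T, ¬p is T. ✓
u: □¬p is F, ¬p is T. ✓
v: □¬p is T, ¬p is F. ✗
w: □¬p is F, ¬p is F. ✓
— 4 worlds.

1 and 4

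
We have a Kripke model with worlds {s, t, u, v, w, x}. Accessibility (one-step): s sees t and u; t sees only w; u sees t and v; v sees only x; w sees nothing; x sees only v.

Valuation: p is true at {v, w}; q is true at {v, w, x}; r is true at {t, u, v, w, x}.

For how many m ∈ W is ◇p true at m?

s: successors {t, u}; p there: t:F, u:F. ✗
t: successors {w}; p there: w:T. ✓
u: successors {t, v}; p there: t:F, v:T. ✓
v: successors {x}; p there: x:F. ✗
w: no successors, so ◇p fails. ✗
x: successors {v}; p there: v:T. ✓
Satisfying worlds: {t, u, x}.

3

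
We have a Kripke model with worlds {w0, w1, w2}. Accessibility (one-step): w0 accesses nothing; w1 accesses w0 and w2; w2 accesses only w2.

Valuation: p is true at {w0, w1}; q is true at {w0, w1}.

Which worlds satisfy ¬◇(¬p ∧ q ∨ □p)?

w0: ◇(¬p ∧ q ∨ □p) is F. ✓
w1: ◇(¬p ∧ q ∨ □p) is T. ✗
w2: ◇(¬p ∧ q ∨ □p) is F. ✓

{w0, w2}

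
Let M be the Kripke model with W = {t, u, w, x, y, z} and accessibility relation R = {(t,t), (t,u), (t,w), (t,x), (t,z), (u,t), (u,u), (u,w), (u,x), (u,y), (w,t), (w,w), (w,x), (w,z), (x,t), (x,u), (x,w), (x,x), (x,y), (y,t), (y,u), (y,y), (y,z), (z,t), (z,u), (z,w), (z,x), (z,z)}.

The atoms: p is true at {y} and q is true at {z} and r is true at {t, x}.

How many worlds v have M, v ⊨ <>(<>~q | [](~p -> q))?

t: successors {t, u, w, x, z}; <>~q | [](~p -> q) there: t:T, u:T, w:T, x:T, z:T. ✓
u: successors {t, u, w, x, y}; <>~q | [](~p -> q) there: t:T, u:T, w:T, x:T, y:T. ✓
w: successors {t, w, x, z}; <>~q | [](~p -> q) there: t:T, w:T, x:T, z:T. ✓
x: successors {t, u, w, x, y}; <>~q | [](~p -> q) there: t:T, u:T, w:T, x:T, y:T. ✓
y: successors {t, u, y, z}; <>~q | [](~p -> q) there: t:T, u:T, y:T, z:T. ✓
z: successors {t, u, w, x, z}; <>~q | [](~p -> q) there: t:T, u:T, w:T, x:T, z:T. ✓
Satisfying worlds: {t, u, w, x, y, z}.

6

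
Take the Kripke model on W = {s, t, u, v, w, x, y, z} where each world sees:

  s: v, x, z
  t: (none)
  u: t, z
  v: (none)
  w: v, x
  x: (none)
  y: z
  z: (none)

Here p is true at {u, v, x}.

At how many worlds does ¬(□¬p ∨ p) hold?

2

s: □¬p ∨ p is F. ✓
t: □¬p ∨ p is T. ✗
u: □¬p ∨ p is T. ✗
v: □¬p ∨ p is T. ✗
w: □¬p ∨ p is F. ✓
x: □¬p ∨ p is T. ✗
y: □¬p ∨ p is T. ✗
z: □¬p ∨ p is T. ✗
Satisfying worlds: {s, w}.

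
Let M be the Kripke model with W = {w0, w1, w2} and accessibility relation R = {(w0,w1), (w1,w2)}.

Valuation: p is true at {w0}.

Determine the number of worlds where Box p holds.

w0: successors {w1}; p there: w1:F. ✗
w1: successors {w2}; p there: w2:F. ✗
w2: no successors, so Box p holds vacuously. ✓
Satisfying worlds: {w2}.

1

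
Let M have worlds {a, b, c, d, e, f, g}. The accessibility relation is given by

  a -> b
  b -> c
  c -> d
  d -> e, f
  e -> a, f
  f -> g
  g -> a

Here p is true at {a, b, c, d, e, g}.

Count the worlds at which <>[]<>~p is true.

1

a: successors {b}; []<>~p there: b:F. ✗
b: successors {c}; []<>~p there: c:T. ✓
c: successors {d}; []<>~p there: d:F. ✗
d: successors {e, f}; []<>~p there: e:F, f:F. ✗
e: successors {a, f}; []<>~p there: a:F, f:F. ✗
f: successors {g}; []<>~p there: g:F. ✗
g: successors {a}; []<>~p there: a:F. ✗
Satisfying worlds: {b}.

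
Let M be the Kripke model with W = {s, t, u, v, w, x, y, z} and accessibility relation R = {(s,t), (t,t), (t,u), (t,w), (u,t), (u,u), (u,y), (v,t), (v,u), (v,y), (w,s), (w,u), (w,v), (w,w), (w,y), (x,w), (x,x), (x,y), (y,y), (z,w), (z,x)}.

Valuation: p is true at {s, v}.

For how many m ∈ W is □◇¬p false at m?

s: successors {t}; ◇¬p there: t:T. ✓
t: successors {t, u, w}; ◇¬p there: t:T, u:T, w:T. ✓
u: successors {t, u, y}; ◇¬p there: t:T, u:T, y:T. ✓
v: successors {t, u, y}; ◇¬p there: t:T, u:T, y:T. ✓
w: successors {s, u, v, w, y}; ◇¬p there: s:T, u:T, v:T, w:T, y:T. ✓
x: successors {w, x, y}; ◇¬p there: w:T, x:T, y:T. ✓
y: successors {y}; ◇¬p there: y:T. ✓
z: successors {w, x}; ◇¬p there: w:T, x:T. ✓
Satisfying worlds: {s, t, u, v, w, x, y, z}.
So □◇¬p fails at the other 0 worlds.

0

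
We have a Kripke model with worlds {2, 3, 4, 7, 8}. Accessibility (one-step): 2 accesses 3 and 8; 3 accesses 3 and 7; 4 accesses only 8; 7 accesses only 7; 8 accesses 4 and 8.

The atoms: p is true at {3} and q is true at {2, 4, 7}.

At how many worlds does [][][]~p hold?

2: successors {3, 8}; [][]~p there: 3:F, 8:T. ✗
3: successors {3, 7}; [][]~p there: 3:F, 7:T. ✗
4: successors {8}; [][]~p there: 8:T. ✓
7: successors {7}; [][]~p there: 7:T. ✓
8: successors {4, 8}; [][]~p there: 4:T, 8:T. ✓
Satisfying worlds: {4, 7, 8}.

3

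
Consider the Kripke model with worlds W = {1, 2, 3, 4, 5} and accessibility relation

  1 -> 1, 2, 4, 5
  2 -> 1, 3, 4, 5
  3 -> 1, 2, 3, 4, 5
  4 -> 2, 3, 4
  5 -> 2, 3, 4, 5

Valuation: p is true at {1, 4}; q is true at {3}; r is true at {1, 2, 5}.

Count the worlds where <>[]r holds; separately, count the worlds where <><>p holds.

0 and 5

For <>[]r:
1: successors {1, 2, 4, 5}; []r there: 1:F, 2:F, 4:F, 5:F. ✗
2: successors {1, 3, 4, 5}; []r there: 1:F, 3:F, 4:F, 5:F. ✗
3: successors {1, 2, 3, 4, 5}; []r there: 1:F, 2:F, 3:F, 4:F, 5:F. ✗
4: successors {2, 3, 4}; []r there: 2:F, 3:F, 4:F. ✗
5: successors {2, 3, 4, 5}; []r there: 2:F, 3:F, 4:F, 5:F. ✗
— 0 worlds.
For <><>p:
1: successors {1, 2, 4, 5}; <>p there: 1:T, 2:T, 4:T, 5:T. ✓
2: successors {1, 3, 4, 5}; <>p there: 1:T, 3:T, 4:T, 5:T. ✓
3: successors {1, 2, 3, 4, 5}; <>p there: 1:T, 2:T, 3:T, 4:T, 5:T. ✓
4: successors {2, 3, 4}; <>p there: 2:T, 3:T, 4:T. ✓
5: successors {2, 3, 4, 5}; <>p there: 2:T, 3:T, 4:T, 5:T. ✓
— 5 worlds.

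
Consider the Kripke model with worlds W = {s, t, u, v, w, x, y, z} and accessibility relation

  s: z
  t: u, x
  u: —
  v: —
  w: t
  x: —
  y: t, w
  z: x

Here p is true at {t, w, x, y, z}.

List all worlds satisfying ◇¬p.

{t}

s: successors {z}; ¬p there: z:F. ✗
t: successors {u, x}; ¬p there: u:T, x:F. ✓
u: no successors, so ◇¬p fails. ✗
v: no successors, so ◇¬p fails. ✗
w: successors {t}; ¬p there: t:F. ✗
x: no successors, so ◇¬p fails. ✗
y: successors {t, w}; ¬p there: t:F, w:F. ✗
z: successors {x}; ¬p there: x:F. ✗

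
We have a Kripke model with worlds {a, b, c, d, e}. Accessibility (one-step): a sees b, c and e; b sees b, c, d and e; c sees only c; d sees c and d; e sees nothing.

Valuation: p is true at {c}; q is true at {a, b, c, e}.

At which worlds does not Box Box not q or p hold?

a: not Box Box not q is T, p is F. ✓
b: not Box Box not q is T, p is F. ✓
c: not Box Box not q is T, p is T. ✓
d: not Box Box not q is T, p is F. ✓
e: not Box Box not q is F, p is F. ✗

{a, b, c, d}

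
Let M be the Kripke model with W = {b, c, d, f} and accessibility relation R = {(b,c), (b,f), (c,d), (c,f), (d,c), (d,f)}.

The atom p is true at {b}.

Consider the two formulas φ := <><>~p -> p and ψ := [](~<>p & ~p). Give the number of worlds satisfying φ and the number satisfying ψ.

2 and 4

For <><>~p -> p:
b: <><>~p is T, p is T. ✓
c: <><>~p is T, p is F. ✗
d: <><>~p is T, p is F. ✗
f: <><>~p is F, p is F. ✓
— 2 worlds.
For [](~<>p & ~p):
b: successors {c, f}; ~<>p & ~p there: c:T, f:T. ✓
c: successors {d, f}; ~<>p & ~p there: d:T, f:T. ✓
d: successors {c, f}; ~<>p & ~p there: c:T, f:T. ✓
f: no successors, so [](~<>p & ~p) holds vacuously. ✓
— 4 worlds.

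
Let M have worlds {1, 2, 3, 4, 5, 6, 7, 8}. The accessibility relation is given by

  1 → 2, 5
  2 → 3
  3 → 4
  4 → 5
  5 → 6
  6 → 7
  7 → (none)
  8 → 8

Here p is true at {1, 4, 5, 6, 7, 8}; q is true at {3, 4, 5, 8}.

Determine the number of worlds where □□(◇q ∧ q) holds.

1: successors {2, 5}; □(◇q ∧ q) there: 2:T, 5:F. ✗
2: successors {3}; □(◇q ∧ q) there: 3:T. ✓
3: successors {4}; □(◇q ∧ q) there: 4:F. ✗
4: successors {5}; □(◇q ∧ q) there: 5:F. ✗
5: successors {6}; □(◇q ∧ q) there: 6:F. ✗
6: successors {7}; □(◇q ∧ q) there: 7:T. ✓
7: no successors, so □□(◇q ∧ q) holds vacuously. ✓
8: successors {8}; □(◇q ∧ q) there: 8:T. ✓
Satisfying worlds: {2, 6, 7, 8}.

4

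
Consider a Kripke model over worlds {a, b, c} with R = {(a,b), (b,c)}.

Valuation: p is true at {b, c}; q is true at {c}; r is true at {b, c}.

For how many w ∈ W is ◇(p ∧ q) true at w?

1

a: successors {b}; p ∧ q there: b:F. ✗
b: successors {c}; p ∧ q there: c:T. ✓
c: no successors, so ◇(p ∧ q) fails. ✗
Satisfying worlds: {b}.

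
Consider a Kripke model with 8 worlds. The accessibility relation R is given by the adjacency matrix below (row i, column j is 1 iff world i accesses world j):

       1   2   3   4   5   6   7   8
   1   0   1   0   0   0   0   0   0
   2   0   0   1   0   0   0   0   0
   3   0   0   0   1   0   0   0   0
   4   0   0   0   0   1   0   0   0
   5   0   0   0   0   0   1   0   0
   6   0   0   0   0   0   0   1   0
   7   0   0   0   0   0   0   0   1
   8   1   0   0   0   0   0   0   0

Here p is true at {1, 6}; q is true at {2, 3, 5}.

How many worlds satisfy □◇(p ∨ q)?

1: successors {2}; ◇(p ∨ q) there: 2:T. ✓
2: successors {3}; ◇(p ∨ q) there: 3:F. ✗
3: successors {4}; ◇(p ∨ q) there: 4:T. ✓
4: successors {5}; ◇(p ∨ q) there: 5:T. ✓
5: successors {6}; ◇(p ∨ q) there: 6:F. ✗
6: successors {7}; ◇(p ∨ q) there: 7:F. ✗
7: successors {8}; ◇(p ∨ q) there: 8:T. ✓
8: successors {1}; ◇(p ∨ q) there: 1:T. ✓
Satisfying worlds: {1, 3, 4, 7, 8}.

5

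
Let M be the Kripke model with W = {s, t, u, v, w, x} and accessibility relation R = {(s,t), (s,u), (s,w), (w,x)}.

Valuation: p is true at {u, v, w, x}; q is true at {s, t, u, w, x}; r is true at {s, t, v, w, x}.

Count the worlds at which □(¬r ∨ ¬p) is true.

4

s: successors {t, u, w}; ¬r ∨ ¬p there: t:T, u:T, w:F. ✗
t: no successors, so □(¬r ∨ ¬p) holds vacuously. ✓
u: no successors, so □(¬r ∨ ¬p) holds vacuously. ✓
v: no successors, so □(¬r ∨ ¬p) holds vacuously. ✓
w: successors {x}; ¬r ∨ ¬p there: x:F. ✗
x: no successors, so □(¬r ∨ ¬p) holds vacuously. ✓
Satisfying worlds: {t, u, v, x}.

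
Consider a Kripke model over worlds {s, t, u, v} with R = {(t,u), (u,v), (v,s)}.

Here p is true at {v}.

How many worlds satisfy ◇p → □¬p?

3

s: ◇p is F, □¬p is T. ✓
t: ◇p is F, □¬p is T. ✓
u: ◇p is T, □¬p is F. ✗
v: ◇p is F, □¬p is T. ✓
Satisfying worlds: {s, t, v}.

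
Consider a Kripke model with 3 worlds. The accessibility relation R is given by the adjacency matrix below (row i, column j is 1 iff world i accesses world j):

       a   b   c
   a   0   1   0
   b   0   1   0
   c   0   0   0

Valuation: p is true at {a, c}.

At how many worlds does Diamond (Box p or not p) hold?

a: successors {b}; Box p or not p there: b:T. ✓
b: successors {b}; Box p or not p there: b:T. ✓
c: no successors, so Diamond (Box p or not p) fails. ✗
Satisfying worlds: {a, b}.

2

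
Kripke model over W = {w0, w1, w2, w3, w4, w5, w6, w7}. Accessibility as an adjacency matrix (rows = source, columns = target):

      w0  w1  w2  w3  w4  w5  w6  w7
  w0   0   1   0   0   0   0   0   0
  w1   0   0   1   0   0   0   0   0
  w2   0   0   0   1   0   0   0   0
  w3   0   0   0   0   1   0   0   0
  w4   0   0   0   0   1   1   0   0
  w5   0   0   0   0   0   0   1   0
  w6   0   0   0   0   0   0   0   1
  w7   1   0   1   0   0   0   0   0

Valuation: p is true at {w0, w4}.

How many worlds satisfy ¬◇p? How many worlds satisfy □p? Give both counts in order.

5 and 1

For ¬◇p:
w0: ◇p is F. ✓
w1: ◇p is F. ✓
w2: ◇p is F. ✓
w3: ◇p is T. ✗
w4: ◇p is T. ✗
w5: ◇p is F. ✓
w6: ◇p is F. ✓
w7: ◇p is T. ✗
— 5 worlds.
For □p:
w0: successors {w1}; p there: w1:F. ✗
w1: successors {w2}; p there: w2:F. ✗
w2: successors {w3}; p there: w3:F. ✗
w3: successors {w4}; p there: w4:T. ✓
w4: successors {w4, w5}; p there: w4:T, w5:F. ✗
w5: successors {w6}; p there: w6:F. ✗
w6: successors {w7}; p there: w7:F. ✗
w7: successors {w0, w2}; p there: w0:T, w2:F. ✗
— 1 world.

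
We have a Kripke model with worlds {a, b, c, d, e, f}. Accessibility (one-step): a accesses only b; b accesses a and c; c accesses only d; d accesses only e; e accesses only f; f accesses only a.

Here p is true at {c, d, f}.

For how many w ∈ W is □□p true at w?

a: successors {b}; □p there: b:F. ✗
b: successors {a, c}; □p there: a:F, c:T. ✗
c: successors {d}; □p there: d:F. ✗
d: successors {e}; □p there: e:T. ✓
e: successors {f}; □p there: f:F. ✗
f: successors {a}; □p there: a:F. ✗
Satisfying worlds: {d}.

1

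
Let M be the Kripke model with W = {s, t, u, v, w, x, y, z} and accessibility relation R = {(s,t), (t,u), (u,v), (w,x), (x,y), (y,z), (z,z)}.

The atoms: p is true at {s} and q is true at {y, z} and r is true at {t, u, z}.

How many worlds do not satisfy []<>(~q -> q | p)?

3

s: successors {t}; <>(~q -> q | p) there: t:F. ✗
t: successors {u}; <>(~q -> q | p) there: u:F. ✗
u: successors {v}; <>(~q -> q | p) there: v:F. ✗
v: no successors, so []<>(~q -> q | p) holds vacuously. ✓
w: successors {x}; <>(~q -> q | p) there: x:T. ✓
x: successors {y}; <>(~q -> q | p) there: y:T. ✓
y: successors {z}; <>(~q -> q | p) there: z:T. ✓
z: successors {z}; <>(~q -> q | p) there: z:T. ✓
Satisfying worlds: {v, w, x, y, z}.
So []<>(~q -> q | p) fails at the other 3 worlds.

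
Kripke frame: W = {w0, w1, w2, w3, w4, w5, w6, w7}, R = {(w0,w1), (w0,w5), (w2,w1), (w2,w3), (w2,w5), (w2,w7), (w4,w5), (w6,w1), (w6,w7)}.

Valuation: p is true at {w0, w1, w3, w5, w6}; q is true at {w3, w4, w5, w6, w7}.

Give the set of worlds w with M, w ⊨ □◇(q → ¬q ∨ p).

w0: successors {w1, w5}; ◇(q → ¬q ∨ p) there: w1:F, w5:F. ✗
w1: no successors, so □◇(q → ¬q ∨ p) holds vacuously. ✓
w2: successors {w1, w3, w5, w7}; ◇(q → ¬q ∨ p) there: w1:F, w3:F, w5:F, w7:F. ✗
w3: no successors, so □◇(q → ¬q ∨ p) holds vacuously. ✓
w4: successors {w5}; ◇(q → ¬q ∨ p) there: w5:F. ✗
w5: no successors, so □◇(q → ¬q ∨ p) holds vacuously. ✓
w6: successors {w1, w7}; ◇(q → ¬q ∨ p) there: w1:F, w7:F. ✗
w7: no successors, so □◇(q → ¬q ∨ p) holds vacuously. ✓

{w1, w3, w5, w7}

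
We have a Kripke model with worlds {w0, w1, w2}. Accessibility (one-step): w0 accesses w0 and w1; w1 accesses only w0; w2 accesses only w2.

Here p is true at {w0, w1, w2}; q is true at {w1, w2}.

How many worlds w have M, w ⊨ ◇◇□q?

1

w0: successors {w0, w1}; ◇□q there: w0:F, w1:F. ✗
w1: successors {w0}; ◇□q there: w0:F. ✗
w2: successors {w2}; ◇□q there: w2:T. ✓
Satisfying worlds: {w2}.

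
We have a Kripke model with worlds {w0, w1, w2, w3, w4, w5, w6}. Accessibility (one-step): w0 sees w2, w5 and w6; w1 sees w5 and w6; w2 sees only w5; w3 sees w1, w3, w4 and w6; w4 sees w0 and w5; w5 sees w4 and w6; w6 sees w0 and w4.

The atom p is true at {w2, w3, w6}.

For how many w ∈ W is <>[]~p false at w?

2

w0: successors {w2, w5, w6}; []~p there: w2:T, w5:F, w6:T. ✓
w1: successors {w5, w6}; []~p there: w5:F, w6:T. ✓
w2: successors {w5}; []~p there: w5:F. ✗
w3: successors {w1, w3, w4, w6}; []~p there: w1:F, w3:F, w4:T, w6:T. ✓
w4: successors {w0, w5}; []~p there: w0:F, w5:F. ✗
w5: successors {w4, w6}; []~p there: w4:T, w6:T. ✓
w6: successors {w0, w4}; []~p there: w0:F, w4:T. ✓
Satisfying worlds: {w0, w1, w3, w5, w6}.
So <>[]~p fails at the other 2 worlds.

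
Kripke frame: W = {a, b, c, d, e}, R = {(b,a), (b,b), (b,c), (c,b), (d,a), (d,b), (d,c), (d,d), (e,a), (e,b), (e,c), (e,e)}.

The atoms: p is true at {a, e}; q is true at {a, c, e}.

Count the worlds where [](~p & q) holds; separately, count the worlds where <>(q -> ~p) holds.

For [](~p & q):
a: no successors, so [](~p & q) holds vacuously. ✓
b: successors {a, b, c}; ~p & q there: a:F, b:F, c:T. ✗
c: successors {b}; ~p & q there: b:F. ✗
d: successors {a, b, c, d}; ~p & q there: a:F, b:F, c:T, d:F. ✗
e: successors {a, b, c, e}; ~p & q there: a:F, b:F, c:T, e:F. ✗
— 1 world.
For <>(q -> ~p):
a: no successors, so <>(q -> ~p) fails. ✗
b: successors {a, b, c}; q -> ~p there: a:F, b:T, c:T. ✓
c: successors {b}; q -> ~p there: b:T. ✓
d: successors {a, b, c, d}; q -> ~p there: a:F, b:T, c:T, d:T. ✓
e: successors {a, b, c, e}; q -> ~p there: a:F, b:T, c:T, e:F. ✓
— 4 worlds.

1 and 4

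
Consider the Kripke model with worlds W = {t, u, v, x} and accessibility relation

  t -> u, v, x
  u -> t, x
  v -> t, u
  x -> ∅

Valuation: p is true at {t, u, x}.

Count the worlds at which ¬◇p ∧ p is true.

1

t: ¬◇p is F, p is T. ✗
u: ¬◇p is F, p is T. ✗
v: ¬◇p is F, p is F. ✗
x: ¬◇p is T, p is T. ✓
Satisfying worlds: {x}.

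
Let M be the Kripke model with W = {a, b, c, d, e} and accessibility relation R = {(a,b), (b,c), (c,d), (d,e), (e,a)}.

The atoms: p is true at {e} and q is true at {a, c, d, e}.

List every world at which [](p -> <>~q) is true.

a: successors {b}; p -> <>~q there: b:T. ✓
b: successors {c}; p -> <>~q there: c:T. ✓
c: successors {d}; p -> <>~q there: d:T. ✓
d: successors {e}; p -> <>~q there: e:F. ✗
e: successors {a}; p -> <>~q there: a:T. ✓

{a, b, c, e}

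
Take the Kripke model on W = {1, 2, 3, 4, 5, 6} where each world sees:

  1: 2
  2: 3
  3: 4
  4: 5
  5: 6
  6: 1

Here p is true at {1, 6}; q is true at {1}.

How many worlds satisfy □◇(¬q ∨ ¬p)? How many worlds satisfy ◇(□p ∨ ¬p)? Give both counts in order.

5 and 5

For □◇(¬q ∨ ¬p):
1: successors {2}; ◇(¬q ∨ ¬p) there: 2:T. ✓
2: successors {3}; ◇(¬q ∨ ¬p) there: 3:T. ✓
3: successors {4}; ◇(¬q ∨ ¬p) there: 4:T. ✓
4: successors {5}; ◇(¬q ∨ ¬p) there: 5:T. ✓
5: successors {6}; ◇(¬q ∨ ¬p) there: 6:F. ✗
6: successors {1}; ◇(¬q ∨ ¬p) there: 1:T. ✓
— 5 worlds.
For ◇(□p ∨ ¬p):
1: successors {2}; □p ∨ ¬p there: 2:T. ✓
2: successors {3}; □p ∨ ¬p there: 3:T. ✓
3: successors {4}; □p ∨ ¬p there: 4:T. ✓
4: successors {5}; □p ∨ ¬p there: 5:T. ✓
5: successors {6}; □p ∨ ¬p there: 6:T. ✓
6: successors {1}; □p ∨ ¬p there: 1:F. ✗
— 5 worlds.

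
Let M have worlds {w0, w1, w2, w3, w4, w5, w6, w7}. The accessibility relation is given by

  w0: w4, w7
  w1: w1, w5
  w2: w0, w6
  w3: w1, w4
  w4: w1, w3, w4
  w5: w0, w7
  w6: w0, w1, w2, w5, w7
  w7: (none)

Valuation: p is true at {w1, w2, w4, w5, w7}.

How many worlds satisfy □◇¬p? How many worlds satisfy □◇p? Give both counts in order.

For □◇¬p:
w0: successors {w4, w7}; ◇¬p there: w4:T, w7:F. ✗
w1: successors {w1, w5}; ◇¬p there: w1:F, w5:T. ✗
w2: successors {w0, w6}; ◇¬p there: w0:F, w6:T. ✗
w3: successors {w1, w4}; ◇¬p there: w1:F, w4:T. ✗
w4: successors {w1, w3, w4}; ◇¬p there: w1:F, w3:F, w4:T. ✗
w5: successors {w0, w7}; ◇¬p there: w0:F, w7:F. ✗
w6: successors {w0, w1, w2, w5, w7}; ◇¬p there: w0:F, w1:F, w2:T, w5:T, w7:F. ✗
w7: no successors, so □◇¬p holds vacuously. ✓
— 1 world.
For □◇p:
w0: successors {w4, w7}; ◇p there: w4:T, w7:F. ✗
w1: successors {w1, w5}; ◇p there: w1:T, w5:T. ✓
w2: successors {w0, w6}; ◇p there: w0:T, w6:T. ✓
w3: successors {w1, w4}; ◇p there: w1:T, w4:T. ✓
w4: successors {w1, w3, w4}; ◇p there: w1:T, w3:T, w4:T. ✓
w5: successors {w0, w7}; ◇p there: w0:T, w7:F. ✗
w6: successors {w0, w1, w2, w5, w7}; ◇p there: w0:T, w1:T, w2:F, w5:T, w7:F. ✗
w7: no successors, so □◇p holds vacuously. ✓
— 5 worlds.

1 and 5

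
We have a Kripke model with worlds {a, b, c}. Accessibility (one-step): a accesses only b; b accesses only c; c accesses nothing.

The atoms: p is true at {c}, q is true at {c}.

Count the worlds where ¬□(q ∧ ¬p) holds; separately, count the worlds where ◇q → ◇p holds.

For ¬□(q ∧ ¬p):
a: □(q ∧ ¬p) is F. ✓
b: □(q ∧ ¬p) is F. ✓
c: □(q ∧ ¬p) is T. ✗
— 2 worlds.
For ◇q → ◇p:
a: ◇q is F, ◇p is F. ✓
b: ◇q is T, ◇p is T. ✓
c: ◇q is F, ◇p is F. ✓
— 3 worlds.

2 and 3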